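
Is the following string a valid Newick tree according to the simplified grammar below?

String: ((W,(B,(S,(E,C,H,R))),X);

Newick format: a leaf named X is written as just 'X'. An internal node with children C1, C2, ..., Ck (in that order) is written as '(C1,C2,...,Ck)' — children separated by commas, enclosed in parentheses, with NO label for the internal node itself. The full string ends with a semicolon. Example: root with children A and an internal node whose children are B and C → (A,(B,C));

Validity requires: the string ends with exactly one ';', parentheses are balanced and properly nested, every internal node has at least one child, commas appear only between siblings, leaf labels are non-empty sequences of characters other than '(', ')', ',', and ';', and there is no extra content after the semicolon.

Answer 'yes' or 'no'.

Input: ((W,(B,(S,(E,C,H,R))),X);
Paren balance: 5 '(' vs 4 ')' MISMATCH
Ends with single ';': True
Full parse: FAILS (expected , or ) at pos 24)
Valid: False

Answer: no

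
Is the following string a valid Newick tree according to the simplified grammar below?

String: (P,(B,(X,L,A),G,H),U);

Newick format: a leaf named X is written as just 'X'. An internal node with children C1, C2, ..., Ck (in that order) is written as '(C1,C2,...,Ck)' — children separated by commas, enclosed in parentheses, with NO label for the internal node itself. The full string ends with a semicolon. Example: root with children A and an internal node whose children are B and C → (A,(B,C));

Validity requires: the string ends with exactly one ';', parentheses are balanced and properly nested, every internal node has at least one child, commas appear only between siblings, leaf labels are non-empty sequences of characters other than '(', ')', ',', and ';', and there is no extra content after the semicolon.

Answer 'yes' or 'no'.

Input: (P,(B,(X,L,A),G,H),U);
Paren balance: 3 '(' vs 3 ')' OK
Ends with single ';': True
Full parse: OK
Valid: True

Answer: yes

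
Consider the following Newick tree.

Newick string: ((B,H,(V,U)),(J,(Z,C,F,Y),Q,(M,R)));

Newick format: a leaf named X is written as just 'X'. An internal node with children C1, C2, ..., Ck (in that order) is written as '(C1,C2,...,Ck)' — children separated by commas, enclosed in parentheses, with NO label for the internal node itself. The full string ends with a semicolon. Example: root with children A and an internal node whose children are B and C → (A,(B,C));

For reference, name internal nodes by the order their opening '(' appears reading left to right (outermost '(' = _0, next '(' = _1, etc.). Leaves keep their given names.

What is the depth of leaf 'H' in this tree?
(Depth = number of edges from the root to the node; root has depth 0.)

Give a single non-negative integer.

Answer: 2

Derivation:
Newick: ((B,H,(V,U)),(J,(Z,C,F,Y),Q,(M,R)));
Naming internals by '(' encounter order: outermost '(' = _0, next = _1, ...
Query node: H
Path from root: _0 -> _1 -> H
Depth of H: 2 (number of edges from root)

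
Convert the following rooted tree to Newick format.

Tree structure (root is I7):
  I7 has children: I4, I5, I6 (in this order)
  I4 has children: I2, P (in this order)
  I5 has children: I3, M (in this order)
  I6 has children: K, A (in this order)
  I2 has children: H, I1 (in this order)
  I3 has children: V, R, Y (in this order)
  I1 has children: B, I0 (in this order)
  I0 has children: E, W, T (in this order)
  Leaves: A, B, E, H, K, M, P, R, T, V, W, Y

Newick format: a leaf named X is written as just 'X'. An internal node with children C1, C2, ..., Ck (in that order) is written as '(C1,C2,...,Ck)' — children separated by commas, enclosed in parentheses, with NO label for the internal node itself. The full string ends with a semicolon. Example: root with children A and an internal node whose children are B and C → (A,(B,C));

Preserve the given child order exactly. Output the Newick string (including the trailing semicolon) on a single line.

Answer: (((H,(B,(E,W,T))),P),((V,R,Y),M),(K,A));

Derivation:
internal I7 with children ['I4', 'I5', 'I6']
  internal I4 with children ['I2', 'P']
    internal I2 with children ['H', 'I1']
      leaf 'H' → 'H'
      internal I1 with children ['B', 'I0']
        leaf 'B' → 'B'
        internal I0 with children ['E', 'W', 'T']
          leaf 'E' → 'E'
          leaf 'W' → 'W'
          leaf 'T' → 'T'
        → '(E,W,T)'
      → '(B,(E,W,T))'
    → '(H,(B,(E,W,T)))'
    leaf 'P' → 'P'
  → '((H,(B,(E,W,T))),P)'
  internal I5 with children ['I3', 'M']
    internal I3 with children ['V', 'R', 'Y']
      leaf 'V' → 'V'
      leaf 'R' → 'R'
      leaf 'Y' → 'Y'
    → '(V,R,Y)'
    leaf 'M' → 'M'
  → '((V,R,Y),M)'
  internal I6 with children ['K', 'A']
    leaf 'K' → 'K'
    leaf 'A' → 'A'
  → '(K,A)'
→ '(((H,(B,(E,W,T))),P),((V,R,Y),M),(K,A))'
Final: (((H,(B,(E,W,T))),P),((V,R,Y),M),(K,A));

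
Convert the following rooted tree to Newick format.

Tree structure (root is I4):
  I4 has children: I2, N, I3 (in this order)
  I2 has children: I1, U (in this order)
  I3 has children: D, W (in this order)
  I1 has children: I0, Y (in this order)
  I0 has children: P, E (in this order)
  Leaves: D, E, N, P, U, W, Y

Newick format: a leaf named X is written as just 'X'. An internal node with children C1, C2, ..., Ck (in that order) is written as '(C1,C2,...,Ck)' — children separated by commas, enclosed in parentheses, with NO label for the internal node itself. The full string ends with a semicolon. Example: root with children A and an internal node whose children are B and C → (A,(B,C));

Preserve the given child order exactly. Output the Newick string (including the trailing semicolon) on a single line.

Answer: ((((P,E),Y),U),N,(D,W));

Derivation:
internal I4 with children ['I2', 'N', 'I3']
  internal I2 with children ['I1', 'U']
    internal I1 with children ['I0', 'Y']
      internal I0 with children ['P', 'E']
        leaf 'P' → 'P'
        leaf 'E' → 'E'
      → '(P,E)'
      leaf 'Y' → 'Y'
    → '((P,E),Y)'
    leaf 'U' → 'U'
  → '(((P,E),Y),U)'
  leaf 'N' → 'N'
  internal I3 with children ['D', 'W']
    leaf 'D' → 'D'
    leaf 'W' → 'W'
  → '(D,W)'
→ '((((P,E),Y),U),N,(D,W))'
Final: ((((P,E),Y),U),N,(D,W));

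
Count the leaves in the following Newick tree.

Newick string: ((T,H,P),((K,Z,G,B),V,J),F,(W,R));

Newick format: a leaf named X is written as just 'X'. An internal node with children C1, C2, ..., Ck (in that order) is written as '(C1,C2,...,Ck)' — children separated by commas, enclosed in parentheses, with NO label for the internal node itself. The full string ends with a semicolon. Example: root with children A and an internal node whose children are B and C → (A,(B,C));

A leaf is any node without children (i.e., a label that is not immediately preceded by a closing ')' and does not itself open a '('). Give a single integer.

Answer: 12

Derivation:
Newick: ((T,H,P),((K,Z,G,B),V,J),F,(W,R));
Scan left-to-right; a leaf is any maximal label run not followed by '(':
  pos 2: leaf 'T' → count = 1
  pos 4: leaf 'H' → count = 2
  pos 6: leaf 'P' → count = 3
  pos 11: leaf 'K' → count = 4
  pos 13: leaf 'Z' → count = 5
  pos 15: leaf 'G' → count = 6
  pos 17: leaf 'B' → count = 7
  pos 20: leaf 'V' → count = 8
  pos 22: leaf 'J' → count = 9
  pos 25: leaf 'F' → count = 10
  pos 28: leaf 'W' → count = 11
  pos 30: leaf 'R' → count = 12
Total leaves: 12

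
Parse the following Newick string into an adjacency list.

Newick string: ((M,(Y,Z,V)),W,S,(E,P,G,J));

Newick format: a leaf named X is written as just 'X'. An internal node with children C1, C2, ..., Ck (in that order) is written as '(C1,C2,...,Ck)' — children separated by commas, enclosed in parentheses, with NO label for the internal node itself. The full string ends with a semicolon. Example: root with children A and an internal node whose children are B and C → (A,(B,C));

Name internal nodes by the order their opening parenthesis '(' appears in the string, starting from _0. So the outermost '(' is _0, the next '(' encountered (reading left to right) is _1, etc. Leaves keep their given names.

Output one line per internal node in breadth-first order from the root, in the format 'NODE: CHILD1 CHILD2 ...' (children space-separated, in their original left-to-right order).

Answer: _0: _1 W S _3
_1: M _2
_3: E P G J
_2: Y Z V

Derivation:
Input: ((M,(Y,Z,V)),W,S,(E,P,G,J));
Scanning left-to-right, naming '(' by encounter order:
  pos 0: '(' -> open internal node _0 (depth 1)
  pos 1: '(' -> open internal node _1 (depth 2)
  pos 4: '(' -> open internal node _2 (depth 3)
  pos 10: ')' -> close internal node _2 (now at depth 2)
  pos 11: ')' -> close internal node _1 (now at depth 1)
  pos 17: '(' -> open internal node _3 (depth 2)
  pos 25: ')' -> close internal node _3 (now at depth 1)
  pos 26: ')' -> close internal node _0 (now at depth 0)
Total internal nodes: 4
BFS adjacency from root:
  _0: _1 W S _3
  _1: M _2
  _3: E P G J
  _2: Y Z V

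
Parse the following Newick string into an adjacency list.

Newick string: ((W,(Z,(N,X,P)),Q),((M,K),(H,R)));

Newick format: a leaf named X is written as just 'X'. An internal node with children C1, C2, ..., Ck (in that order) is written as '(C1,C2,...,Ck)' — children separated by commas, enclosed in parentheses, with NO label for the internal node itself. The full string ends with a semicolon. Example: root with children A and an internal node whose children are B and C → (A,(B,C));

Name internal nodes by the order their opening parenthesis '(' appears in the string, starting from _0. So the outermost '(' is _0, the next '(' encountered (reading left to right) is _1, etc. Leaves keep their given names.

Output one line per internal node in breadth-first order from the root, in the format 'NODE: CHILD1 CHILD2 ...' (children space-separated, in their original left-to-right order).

Answer: _0: _1 _4
_1: W _2 Q
_4: _5 _6
_2: Z _3
_5: M K
_6: H R
_3: N X P

Derivation:
Input: ((W,(Z,(N,X,P)),Q),((M,K),(H,R)));
Scanning left-to-right, naming '(' by encounter order:
  pos 0: '(' -> open internal node _0 (depth 1)
  pos 1: '(' -> open internal node _1 (depth 2)
  pos 4: '(' -> open internal node _2 (depth 3)
  pos 7: '(' -> open internal node _3 (depth 4)
  pos 13: ')' -> close internal node _3 (now at depth 3)
  pos 14: ')' -> close internal node _2 (now at depth 2)
  pos 17: ')' -> close internal node _1 (now at depth 1)
  pos 19: '(' -> open internal node _4 (depth 2)
  pos 20: '(' -> open internal node _5 (depth 3)
  pos 24: ')' -> close internal node _5 (now at depth 2)
  pos 26: '(' -> open internal node _6 (depth 3)
  pos 30: ')' -> close internal node _6 (now at depth 2)
  pos 31: ')' -> close internal node _4 (now at depth 1)
  pos 32: ')' -> close internal node _0 (now at depth 0)
Total internal nodes: 7
BFS adjacency from root:
  _0: _1 _4
  _1: W _2 Q
  _4: _5 _6
  _2: Z _3
  _5: M K
  _6: H R
  _3: N X P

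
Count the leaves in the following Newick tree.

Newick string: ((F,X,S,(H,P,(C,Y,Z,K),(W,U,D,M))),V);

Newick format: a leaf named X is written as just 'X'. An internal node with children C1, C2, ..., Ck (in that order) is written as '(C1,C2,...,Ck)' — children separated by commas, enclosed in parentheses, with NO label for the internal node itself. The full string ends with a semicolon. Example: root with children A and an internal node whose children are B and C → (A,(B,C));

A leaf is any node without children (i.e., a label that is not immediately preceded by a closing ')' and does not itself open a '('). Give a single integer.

Answer: 14

Derivation:
Newick: ((F,X,S,(H,P,(C,Y,Z,K),(W,U,D,M))),V);
Scan left-to-right; a leaf is any maximal label run not followed by '(':
  pos 2: leaf 'F' → count = 1
  pos 4: leaf 'X' → count = 2
  pos 6: leaf 'S' → count = 3
  pos 9: leaf 'H' → count = 4
  pos 11: leaf 'P' → count = 5
  pos 14: leaf 'C' → count = 6
  pos 16: leaf 'Y' → count = 7
  pos 18: leaf 'Z' → count = 8
  pos 20: leaf 'K' → count = 9
  pos 24: leaf 'W' → count = 10
  pos 26: leaf 'U' → count = 11
  pos 28: leaf 'D' → count = 12
  pos 30: leaf 'M' → count = 13
  pos 35: leaf 'V' → count = 14
Total leaves: 14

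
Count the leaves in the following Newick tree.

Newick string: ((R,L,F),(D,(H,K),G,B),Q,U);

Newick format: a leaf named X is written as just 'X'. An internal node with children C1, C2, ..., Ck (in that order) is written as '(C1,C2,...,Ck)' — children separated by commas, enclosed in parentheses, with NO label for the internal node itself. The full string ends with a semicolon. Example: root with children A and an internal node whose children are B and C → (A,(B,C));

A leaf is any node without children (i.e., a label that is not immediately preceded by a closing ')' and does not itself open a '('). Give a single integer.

Newick: ((R,L,F),(D,(H,K),G,B),Q,U);
Scan left-to-right; a leaf is any maximal label run not followed by '(':
  pos 2: leaf 'R' → count = 1
  pos 4: leaf 'L' → count = 2
  pos 6: leaf 'F' → count = 3
  pos 10: leaf 'D' → count = 4
  pos 13: leaf 'H' → count = 5
  pos 15: leaf 'K' → count = 6
  pos 18: leaf 'G' → count = 7
  pos 20: leaf 'B' → count = 8
  pos 23: leaf 'Q' → count = 9
  pos 25: leaf 'U' → count = 10
Total leaves: 10

Answer: 10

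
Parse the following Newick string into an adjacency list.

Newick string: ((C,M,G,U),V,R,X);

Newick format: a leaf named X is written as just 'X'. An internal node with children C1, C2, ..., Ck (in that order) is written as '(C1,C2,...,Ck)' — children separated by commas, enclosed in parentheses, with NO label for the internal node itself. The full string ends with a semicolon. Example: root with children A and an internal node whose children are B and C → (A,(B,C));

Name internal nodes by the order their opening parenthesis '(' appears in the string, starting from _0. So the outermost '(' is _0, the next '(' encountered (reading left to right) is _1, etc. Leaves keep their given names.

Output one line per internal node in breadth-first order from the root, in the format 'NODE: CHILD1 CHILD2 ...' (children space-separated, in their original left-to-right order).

Input: ((C,M,G,U),V,R,X);
Scanning left-to-right, naming '(' by encounter order:
  pos 0: '(' -> open internal node _0 (depth 1)
  pos 1: '(' -> open internal node _1 (depth 2)
  pos 9: ')' -> close internal node _1 (now at depth 1)
  pos 16: ')' -> close internal node _0 (now at depth 0)
Total internal nodes: 2
BFS adjacency from root:
  _0: _1 V R X
  _1: C M G U

Answer: _0: _1 V R X
_1: C M G U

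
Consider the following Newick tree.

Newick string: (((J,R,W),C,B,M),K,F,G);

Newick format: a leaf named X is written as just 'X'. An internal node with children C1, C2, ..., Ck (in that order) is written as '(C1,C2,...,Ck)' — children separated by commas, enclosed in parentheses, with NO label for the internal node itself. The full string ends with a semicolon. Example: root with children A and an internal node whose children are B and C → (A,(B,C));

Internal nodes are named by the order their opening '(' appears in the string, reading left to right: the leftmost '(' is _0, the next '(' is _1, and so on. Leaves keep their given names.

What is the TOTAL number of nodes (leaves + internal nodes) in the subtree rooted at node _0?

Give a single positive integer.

Answer: 12

Derivation:
Newick: (((J,R,W),C,B,M),K,F,G);
Locate _0: it is the '(' at position 0 (the 1st '(' reading left to right).
Query: subtree rooted at _0
_0: subtree_size = 1 + 11
  _1: subtree_size = 1 + 7
    _2: subtree_size = 1 + 3
      J: subtree_size = 1 + 0
      R: subtree_size = 1 + 0
      W: subtree_size = 1 + 0
    C: subtree_size = 1 + 0
    B: subtree_size = 1 + 0
    M: subtree_size = 1 + 0
  K: subtree_size = 1 + 0
  F: subtree_size = 1 + 0
  G: subtree_size = 1 + 0
Total subtree size of _0: 12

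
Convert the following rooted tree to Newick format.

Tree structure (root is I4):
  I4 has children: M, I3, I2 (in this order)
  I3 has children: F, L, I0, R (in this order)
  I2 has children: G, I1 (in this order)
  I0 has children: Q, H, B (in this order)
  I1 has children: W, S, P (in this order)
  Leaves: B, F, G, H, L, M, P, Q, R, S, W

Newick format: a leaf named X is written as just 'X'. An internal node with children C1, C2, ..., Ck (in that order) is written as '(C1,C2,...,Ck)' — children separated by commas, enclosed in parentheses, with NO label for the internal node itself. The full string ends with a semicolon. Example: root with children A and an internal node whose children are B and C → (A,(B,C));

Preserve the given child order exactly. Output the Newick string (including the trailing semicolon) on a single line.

internal I4 with children ['M', 'I3', 'I2']
  leaf 'M' → 'M'
  internal I3 with children ['F', 'L', 'I0', 'R']
    leaf 'F' → 'F'
    leaf 'L' → 'L'
    internal I0 with children ['Q', 'H', 'B']
      leaf 'Q' → 'Q'
      leaf 'H' → 'H'
      leaf 'B' → 'B'
    → '(Q,H,B)'
    leaf 'R' → 'R'
  → '(F,L,(Q,H,B),R)'
  internal I2 with children ['G', 'I1']
    leaf 'G' → 'G'
    internal I1 with children ['W', 'S', 'P']
      leaf 'W' → 'W'
      leaf 'S' → 'S'
      leaf 'P' → 'P'
    → '(W,S,P)'
  → '(G,(W,S,P))'
→ '(M,(F,L,(Q,H,B),R),(G,(W,S,P)))'
Final: (M,(F,L,(Q,H,B),R),(G,(W,S,P)));

Answer: (M,(F,L,(Q,H,B),R),(G,(W,S,P)));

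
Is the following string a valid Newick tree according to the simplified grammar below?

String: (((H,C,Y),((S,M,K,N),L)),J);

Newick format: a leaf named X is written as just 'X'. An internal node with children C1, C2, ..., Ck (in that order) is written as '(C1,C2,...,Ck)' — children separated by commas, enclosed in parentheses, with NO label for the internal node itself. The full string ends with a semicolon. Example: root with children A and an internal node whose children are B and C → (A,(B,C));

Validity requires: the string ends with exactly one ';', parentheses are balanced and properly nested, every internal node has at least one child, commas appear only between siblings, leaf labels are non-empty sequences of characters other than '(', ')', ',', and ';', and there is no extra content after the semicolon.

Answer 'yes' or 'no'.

Input: (((H,C,Y),((S,M,K,N),L)),J);
Paren balance: 5 '(' vs 5 ')' OK
Ends with single ';': True
Full parse: OK
Valid: True

Answer: yes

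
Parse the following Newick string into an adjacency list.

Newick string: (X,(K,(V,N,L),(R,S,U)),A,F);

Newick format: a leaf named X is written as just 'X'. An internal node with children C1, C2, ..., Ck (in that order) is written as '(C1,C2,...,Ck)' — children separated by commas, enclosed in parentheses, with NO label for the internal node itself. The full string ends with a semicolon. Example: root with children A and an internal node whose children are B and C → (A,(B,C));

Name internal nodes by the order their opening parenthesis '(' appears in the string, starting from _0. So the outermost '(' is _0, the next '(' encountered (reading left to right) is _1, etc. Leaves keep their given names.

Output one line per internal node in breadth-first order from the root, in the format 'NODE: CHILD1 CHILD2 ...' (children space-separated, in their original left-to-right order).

Input: (X,(K,(V,N,L),(R,S,U)),A,F);
Scanning left-to-right, naming '(' by encounter order:
  pos 0: '(' -> open internal node _0 (depth 1)
  pos 3: '(' -> open internal node _1 (depth 2)
  pos 6: '(' -> open internal node _2 (depth 3)
  pos 12: ')' -> close internal node _2 (now at depth 2)
  pos 14: '(' -> open internal node _3 (depth 3)
  pos 20: ')' -> close internal node _3 (now at depth 2)
  pos 21: ')' -> close internal node _1 (now at depth 1)
  pos 26: ')' -> close internal node _0 (now at depth 0)
Total internal nodes: 4
BFS adjacency from root:
  _0: X _1 A F
  _1: K _2 _3
  _2: V N L
  _3: R S U

Answer: _0: X _1 A F
_1: K _2 _3
_2: V N L
_3: R S U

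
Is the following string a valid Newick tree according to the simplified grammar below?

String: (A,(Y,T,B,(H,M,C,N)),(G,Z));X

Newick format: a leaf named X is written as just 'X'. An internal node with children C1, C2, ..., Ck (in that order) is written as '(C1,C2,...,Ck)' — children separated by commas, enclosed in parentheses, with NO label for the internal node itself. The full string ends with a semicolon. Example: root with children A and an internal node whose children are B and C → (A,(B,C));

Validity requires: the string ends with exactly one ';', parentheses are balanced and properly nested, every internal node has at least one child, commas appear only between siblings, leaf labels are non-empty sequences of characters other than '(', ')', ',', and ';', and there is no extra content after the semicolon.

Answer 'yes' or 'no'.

Input: (A,(Y,T,B,(H,M,C,N)),(G,Z));X
Paren balance: 4 '(' vs 4 ')' OK
Ends with single ';': False
Full parse: FAILS (must end with ;)
Valid: False

Answer: no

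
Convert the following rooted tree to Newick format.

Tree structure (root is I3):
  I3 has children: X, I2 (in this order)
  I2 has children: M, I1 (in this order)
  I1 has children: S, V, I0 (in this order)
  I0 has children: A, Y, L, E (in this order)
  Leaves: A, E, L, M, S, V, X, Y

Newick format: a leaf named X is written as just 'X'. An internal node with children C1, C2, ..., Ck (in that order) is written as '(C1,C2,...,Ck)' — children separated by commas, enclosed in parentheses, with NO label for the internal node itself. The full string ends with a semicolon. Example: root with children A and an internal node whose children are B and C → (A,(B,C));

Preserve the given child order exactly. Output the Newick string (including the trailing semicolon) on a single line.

Answer: (X,(M,(S,V,(A,Y,L,E))));

Derivation:
internal I3 with children ['X', 'I2']
  leaf 'X' → 'X'
  internal I2 with children ['M', 'I1']
    leaf 'M' → 'M'
    internal I1 with children ['S', 'V', 'I0']
      leaf 'S' → 'S'
      leaf 'V' → 'V'
      internal I0 with children ['A', 'Y', 'L', 'E']
        leaf 'A' → 'A'
        leaf 'Y' → 'Y'
        leaf 'L' → 'L'
        leaf 'E' → 'E'
      → '(A,Y,L,E)'
    → '(S,V,(A,Y,L,E))'
  → '(M,(S,V,(A,Y,L,E)))'
→ '(X,(M,(S,V,(A,Y,L,E))))'
Final: (X,(M,(S,V,(A,Y,L,E))));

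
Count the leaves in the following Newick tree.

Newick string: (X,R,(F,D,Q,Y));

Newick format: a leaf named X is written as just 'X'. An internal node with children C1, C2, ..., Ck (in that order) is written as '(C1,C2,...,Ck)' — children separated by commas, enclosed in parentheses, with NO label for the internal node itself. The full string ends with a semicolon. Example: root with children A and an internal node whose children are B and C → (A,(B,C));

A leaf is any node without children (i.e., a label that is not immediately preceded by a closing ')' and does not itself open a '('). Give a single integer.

Newick: (X,R,(F,D,Q,Y));
Scan left-to-right; a leaf is any maximal label run not followed by '(':
  pos 1: leaf 'X' → count = 1
  pos 3: leaf 'R' → count = 2
  pos 6: leaf 'F' → count = 3
  pos 8: leaf 'D' → count = 4
  pos 10: leaf 'Q' → count = 5
  pos 12: leaf 'Y' → count = 6
Total leaves: 6

Answer: 6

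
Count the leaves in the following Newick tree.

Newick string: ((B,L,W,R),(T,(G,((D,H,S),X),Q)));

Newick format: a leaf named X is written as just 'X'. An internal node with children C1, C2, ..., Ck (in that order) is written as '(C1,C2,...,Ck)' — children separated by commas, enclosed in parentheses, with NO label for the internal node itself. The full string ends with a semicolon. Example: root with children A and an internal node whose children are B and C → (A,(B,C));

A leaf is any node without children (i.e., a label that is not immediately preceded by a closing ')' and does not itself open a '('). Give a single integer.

Newick: ((B,L,W,R),(T,(G,((D,H,S),X),Q)));
Scan left-to-right; a leaf is any maximal label run not followed by '(':
  pos 2: leaf 'B' → count = 1
  pos 4: leaf 'L' → count = 2
  pos 6: leaf 'W' → count = 3
  pos 8: leaf 'R' → count = 4
  pos 12: leaf 'T' → count = 5
  pos 15: leaf 'G' → count = 6
  pos 19: leaf 'D' → count = 7
  pos 21: leaf 'H' → count = 8
  pos 23: leaf 'S' → count = 9
  pos 26: leaf 'X' → count = 10
  pos 29: leaf 'Q' → count = 11
Total leaves: 11

Answer: 11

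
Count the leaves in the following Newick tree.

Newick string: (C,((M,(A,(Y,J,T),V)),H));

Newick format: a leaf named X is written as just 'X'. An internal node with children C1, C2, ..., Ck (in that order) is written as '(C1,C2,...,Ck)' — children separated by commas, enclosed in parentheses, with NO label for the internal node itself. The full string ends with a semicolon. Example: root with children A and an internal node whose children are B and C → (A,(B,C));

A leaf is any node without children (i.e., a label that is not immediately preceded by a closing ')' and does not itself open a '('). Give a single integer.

Answer: 8

Derivation:
Newick: (C,((M,(A,(Y,J,T),V)),H));
Scan left-to-right; a leaf is any maximal label run not followed by '(':
  pos 1: leaf 'C' → count = 1
  pos 5: leaf 'M' → count = 2
  pos 8: leaf 'A' → count = 3
  pos 11: leaf 'Y' → count = 4
  pos 13: leaf 'J' → count = 5
  pos 15: leaf 'T' → count = 6
  pos 18: leaf 'V' → count = 7
  pos 22: leaf 'H' → count = 8
Total leaves: 8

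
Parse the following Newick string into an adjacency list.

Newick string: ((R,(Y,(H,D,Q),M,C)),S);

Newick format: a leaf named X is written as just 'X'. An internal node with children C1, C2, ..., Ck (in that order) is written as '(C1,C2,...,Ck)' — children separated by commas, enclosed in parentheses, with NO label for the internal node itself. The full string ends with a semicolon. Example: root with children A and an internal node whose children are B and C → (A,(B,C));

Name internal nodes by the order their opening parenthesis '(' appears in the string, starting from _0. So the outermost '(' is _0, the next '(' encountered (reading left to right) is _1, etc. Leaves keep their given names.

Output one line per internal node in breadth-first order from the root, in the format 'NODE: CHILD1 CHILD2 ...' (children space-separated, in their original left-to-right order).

Input: ((R,(Y,(H,D,Q),M,C)),S);
Scanning left-to-right, naming '(' by encounter order:
  pos 0: '(' -> open internal node _0 (depth 1)
  pos 1: '(' -> open internal node _1 (depth 2)
  pos 4: '(' -> open internal node _2 (depth 3)
  pos 7: '(' -> open internal node _3 (depth 4)
  pos 13: ')' -> close internal node _3 (now at depth 3)
  pos 18: ')' -> close internal node _2 (now at depth 2)
  pos 19: ')' -> close internal node _1 (now at depth 1)
  pos 22: ')' -> close internal node _0 (now at depth 0)
Total internal nodes: 4
BFS adjacency from root:
  _0: _1 S
  _1: R _2
  _2: Y _3 M C
  _3: H D Q

Answer: _0: _1 S
_1: R _2
_2: Y _3 M C
_3: H D Q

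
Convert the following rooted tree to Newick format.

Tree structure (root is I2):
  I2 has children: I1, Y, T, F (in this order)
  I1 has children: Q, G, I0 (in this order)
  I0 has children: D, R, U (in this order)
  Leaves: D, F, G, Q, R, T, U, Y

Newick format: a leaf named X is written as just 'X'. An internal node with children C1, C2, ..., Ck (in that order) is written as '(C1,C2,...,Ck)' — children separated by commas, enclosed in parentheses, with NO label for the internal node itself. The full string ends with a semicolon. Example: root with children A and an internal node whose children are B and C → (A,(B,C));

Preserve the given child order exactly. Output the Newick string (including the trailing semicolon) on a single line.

Answer: ((Q,G,(D,R,U)),Y,T,F);

Derivation:
internal I2 with children ['I1', 'Y', 'T', 'F']
  internal I1 with children ['Q', 'G', 'I0']
    leaf 'Q' → 'Q'
    leaf 'G' → 'G'
    internal I0 with children ['D', 'R', 'U']
      leaf 'D' → 'D'
      leaf 'R' → 'R'
      leaf 'U' → 'U'
    → '(D,R,U)'
  → '(Q,G,(D,R,U))'
  leaf 'Y' → 'Y'
  leaf 'T' → 'T'
  leaf 'F' → 'F'
→ '((Q,G,(D,R,U)),Y,T,F)'
Final: ((Q,G,(D,R,U)),Y,T,F);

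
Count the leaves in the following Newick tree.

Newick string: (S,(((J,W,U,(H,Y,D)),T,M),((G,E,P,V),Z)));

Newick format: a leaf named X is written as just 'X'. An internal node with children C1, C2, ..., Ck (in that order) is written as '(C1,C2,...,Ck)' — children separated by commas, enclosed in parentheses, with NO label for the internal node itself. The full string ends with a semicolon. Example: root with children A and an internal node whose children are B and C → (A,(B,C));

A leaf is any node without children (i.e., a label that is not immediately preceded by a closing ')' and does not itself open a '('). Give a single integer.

Answer: 14

Derivation:
Newick: (S,(((J,W,U,(H,Y,D)),T,M),((G,E,P,V),Z)));
Scan left-to-right; a leaf is any maximal label run not followed by '(':
  pos 1: leaf 'S' → count = 1
  pos 6: leaf 'J' → count = 2
  pos 8: leaf 'W' → count = 3
  pos 10: leaf 'U' → count = 4
  pos 13: leaf 'H' → count = 5
  pos 15: leaf 'Y' → count = 6
  pos 17: leaf 'D' → count = 7
  pos 21: leaf 'T' → count = 8
  pos 23: leaf 'M' → count = 9
  pos 28: leaf 'G' → count = 10
  pos 30: leaf 'E' → count = 11
  pos 32: leaf 'P' → count = 12
  pos 34: leaf 'V' → count = 13
  pos 37: leaf 'Z' → count = 14
Total leaves: 14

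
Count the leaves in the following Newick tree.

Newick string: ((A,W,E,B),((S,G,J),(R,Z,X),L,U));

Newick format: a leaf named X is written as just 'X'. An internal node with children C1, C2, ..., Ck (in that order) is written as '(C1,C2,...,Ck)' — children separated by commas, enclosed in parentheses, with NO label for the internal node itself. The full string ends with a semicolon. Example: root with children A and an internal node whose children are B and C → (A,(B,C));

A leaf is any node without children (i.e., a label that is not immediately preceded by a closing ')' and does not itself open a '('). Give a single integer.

Answer: 12

Derivation:
Newick: ((A,W,E,B),((S,G,J),(R,Z,X),L,U));
Scan left-to-right; a leaf is any maximal label run not followed by '(':
  pos 2: leaf 'A' → count = 1
  pos 4: leaf 'W' → count = 2
  pos 6: leaf 'E' → count = 3
  pos 8: leaf 'B' → count = 4
  pos 13: leaf 'S' → count = 5
  pos 15: leaf 'G' → count = 6
  pos 17: leaf 'J' → count = 7
  pos 21: leaf 'R' → count = 8
  pos 23: leaf 'Z' → count = 9
  pos 25: leaf 'X' → count = 10
  pos 28: leaf 'L' → count = 11
  pos 30: leaf 'U' → count = 12
Total leaves: 12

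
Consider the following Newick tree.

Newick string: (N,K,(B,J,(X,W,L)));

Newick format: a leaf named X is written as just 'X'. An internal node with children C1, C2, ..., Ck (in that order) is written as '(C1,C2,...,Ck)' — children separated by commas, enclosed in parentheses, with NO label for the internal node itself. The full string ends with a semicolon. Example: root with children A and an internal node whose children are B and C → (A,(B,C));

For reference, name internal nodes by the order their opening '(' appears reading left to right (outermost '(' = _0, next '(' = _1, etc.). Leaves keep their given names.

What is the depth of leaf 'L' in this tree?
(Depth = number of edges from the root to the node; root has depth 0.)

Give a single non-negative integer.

Newick: (N,K,(B,J,(X,W,L)));
Naming internals by '(' encounter order: outermost '(' = _0, next = _1, ...
Query node: L
Path from root: _0 -> _1 -> _2 -> L
Depth of L: 3 (number of edges from root)

Answer: 3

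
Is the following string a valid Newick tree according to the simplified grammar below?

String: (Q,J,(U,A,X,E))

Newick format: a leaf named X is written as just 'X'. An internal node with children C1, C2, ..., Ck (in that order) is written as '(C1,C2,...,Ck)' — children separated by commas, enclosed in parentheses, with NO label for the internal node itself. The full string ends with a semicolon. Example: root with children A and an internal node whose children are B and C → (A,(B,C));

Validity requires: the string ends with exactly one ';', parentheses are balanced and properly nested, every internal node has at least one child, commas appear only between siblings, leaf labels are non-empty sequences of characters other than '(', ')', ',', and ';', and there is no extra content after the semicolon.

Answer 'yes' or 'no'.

Input: (Q,J,(U,A,X,E))
Paren balance: 2 '(' vs 2 ')' OK
Ends with single ';': False
Full parse: FAILS (must end with ;)
Valid: False

Answer: no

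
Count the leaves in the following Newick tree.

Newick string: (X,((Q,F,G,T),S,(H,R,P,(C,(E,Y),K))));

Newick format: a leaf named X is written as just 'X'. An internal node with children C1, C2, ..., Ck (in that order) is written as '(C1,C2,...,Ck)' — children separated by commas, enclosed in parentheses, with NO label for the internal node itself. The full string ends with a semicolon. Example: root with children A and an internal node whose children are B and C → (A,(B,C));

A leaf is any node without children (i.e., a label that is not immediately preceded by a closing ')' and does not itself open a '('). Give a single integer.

Newick: (X,((Q,F,G,T),S,(H,R,P,(C,(E,Y),K))));
Scan left-to-right; a leaf is any maximal label run not followed by '(':
  pos 1: leaf 'X' → count = 1
  pos 5: leaf 'Q' → count = 2
  pos 7: leaf 'F' → count = 3
  pos 9: leaf 'G' → count = 4
  pos 11: leaf 'T' → count = 5
  pos 14: leaf 'S' → count = 6
  pos 17: leaf 'H' → count = 7
  pos 19: leaf 'R' → count = 8
  pos 21: leaf 'P' → count = 9
  pos 24: leaf 'C' → count = 10
  pos 27: leaf 'E' → count = 11
  pos 29: leaf 'Y' → count = 12
  pos 32: leaf 'K' → count = 13
Total leaves: 13

Answer: 13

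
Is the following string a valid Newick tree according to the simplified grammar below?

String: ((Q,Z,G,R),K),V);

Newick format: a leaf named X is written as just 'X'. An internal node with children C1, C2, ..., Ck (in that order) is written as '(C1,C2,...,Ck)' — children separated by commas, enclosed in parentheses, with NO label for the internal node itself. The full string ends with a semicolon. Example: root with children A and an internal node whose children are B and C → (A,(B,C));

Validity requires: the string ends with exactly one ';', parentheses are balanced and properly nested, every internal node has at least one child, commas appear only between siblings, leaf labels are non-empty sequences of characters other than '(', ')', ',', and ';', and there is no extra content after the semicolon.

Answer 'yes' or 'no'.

Input: ((Q,Z,G,R),K),V);
Paren balance: 2 '(' vs 3 ')' MISMATCH
Ends with single ';': True
Full parse: FAILS (extra content after tree at pos 13)
Valid: False

Answer: no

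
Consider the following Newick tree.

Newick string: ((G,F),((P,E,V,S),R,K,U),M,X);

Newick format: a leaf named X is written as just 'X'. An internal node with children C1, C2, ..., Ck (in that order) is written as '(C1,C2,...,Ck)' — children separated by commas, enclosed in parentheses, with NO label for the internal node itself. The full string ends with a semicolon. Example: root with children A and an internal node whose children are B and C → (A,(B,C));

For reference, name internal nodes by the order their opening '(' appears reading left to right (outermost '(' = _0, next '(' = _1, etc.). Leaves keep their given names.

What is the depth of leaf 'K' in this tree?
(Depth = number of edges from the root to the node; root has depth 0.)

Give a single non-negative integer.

Newick: ((G,F),((P,E,V,S),R,K,U),M,X);
Naming internals by '(' encounter order: outermost '(' = _0, next = _1, ...
Query node: K
Path from root: _0 -> _2 -> K
Depth of K: 2 (number of edges from root)

Answer: 2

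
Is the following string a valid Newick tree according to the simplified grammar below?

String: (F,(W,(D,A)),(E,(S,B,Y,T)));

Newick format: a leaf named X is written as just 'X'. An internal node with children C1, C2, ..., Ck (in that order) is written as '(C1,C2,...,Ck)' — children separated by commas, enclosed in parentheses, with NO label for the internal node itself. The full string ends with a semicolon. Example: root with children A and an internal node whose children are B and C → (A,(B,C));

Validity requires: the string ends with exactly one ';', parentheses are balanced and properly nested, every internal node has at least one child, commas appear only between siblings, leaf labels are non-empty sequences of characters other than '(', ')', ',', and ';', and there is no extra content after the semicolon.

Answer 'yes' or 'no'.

Answer: yes

Derivation:
Input: (F,(W,(D,A)),(E,(S,B,Y,T)));
Paren balance: 5 '(' vs 5 ')' OK
Ends with single ';': True
Full parse: OK
Valid: True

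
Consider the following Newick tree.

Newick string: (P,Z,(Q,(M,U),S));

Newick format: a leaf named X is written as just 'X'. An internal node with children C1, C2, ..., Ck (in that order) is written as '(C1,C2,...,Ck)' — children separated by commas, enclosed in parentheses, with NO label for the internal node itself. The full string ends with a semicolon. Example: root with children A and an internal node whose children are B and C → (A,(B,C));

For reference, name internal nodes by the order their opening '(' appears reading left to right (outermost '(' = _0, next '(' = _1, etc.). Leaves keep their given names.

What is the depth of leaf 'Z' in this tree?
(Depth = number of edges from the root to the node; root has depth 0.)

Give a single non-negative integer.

Answer: 1

Derivation:
Newick: (P,Z,(Q,(M,U),S));
Naming internals by '(' encounter order: outermost '(' = _0, next = _1, ...
Query node: Z
Path from root: _0 -> Z
Depth of Z: 1 (number of edges from root)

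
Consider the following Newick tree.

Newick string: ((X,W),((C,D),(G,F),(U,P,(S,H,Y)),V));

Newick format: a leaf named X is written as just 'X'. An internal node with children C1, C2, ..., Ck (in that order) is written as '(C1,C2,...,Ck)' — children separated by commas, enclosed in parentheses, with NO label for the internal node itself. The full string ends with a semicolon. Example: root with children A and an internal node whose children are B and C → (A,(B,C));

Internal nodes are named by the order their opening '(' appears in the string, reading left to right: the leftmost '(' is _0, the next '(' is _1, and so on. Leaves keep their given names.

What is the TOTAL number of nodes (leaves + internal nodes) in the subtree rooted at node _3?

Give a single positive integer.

Answer: 3

Derivation:
Newick: ((X,W),((C,D),(G,F),(U,P,(S,H,Y)),V));
Locate _3: it is the '(' at position 8 (the 4th '(' reading left to right).
Query: subtree rooted at _3
_3: subtree_size = 1 + 2
  C: subtree_size = 1 + 0
  D: subtree_size = 1 + 0
Total subtree size of _3: 3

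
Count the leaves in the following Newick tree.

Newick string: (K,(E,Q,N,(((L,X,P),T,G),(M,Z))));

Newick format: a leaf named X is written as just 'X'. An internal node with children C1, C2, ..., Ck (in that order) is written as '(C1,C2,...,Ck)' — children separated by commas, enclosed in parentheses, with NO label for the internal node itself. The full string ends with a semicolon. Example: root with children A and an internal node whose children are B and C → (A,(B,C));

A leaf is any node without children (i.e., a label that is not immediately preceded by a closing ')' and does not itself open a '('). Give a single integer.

Answer: 11

Derivation:
Newick: (K,(E,Q,N,(((L,X,P),T,G),(M,Z))));
Scan left-to-right; a leaf is any maximal label run not followed by '(':
  pos 1: leaf 'K' → count = 1
  pos 4: leaf 'E' → count = 2
  pos 6: leaf 'Q' → count = 3
  pos 8: leaf 'N' → count = 4
  pos 13: leaf 'L' → count = 5
  pos 15: leaf 'X' → count = 6
  pos 17: leaf 'P' → count = 7
  pos 20: leaf 'T' → count = 8
  pos 22: leaf 'G' → count = 9
  pos 26: leaf 'M' → count = 10
  pos 28: leaf 'Z' → count = 11
Total leaves: 11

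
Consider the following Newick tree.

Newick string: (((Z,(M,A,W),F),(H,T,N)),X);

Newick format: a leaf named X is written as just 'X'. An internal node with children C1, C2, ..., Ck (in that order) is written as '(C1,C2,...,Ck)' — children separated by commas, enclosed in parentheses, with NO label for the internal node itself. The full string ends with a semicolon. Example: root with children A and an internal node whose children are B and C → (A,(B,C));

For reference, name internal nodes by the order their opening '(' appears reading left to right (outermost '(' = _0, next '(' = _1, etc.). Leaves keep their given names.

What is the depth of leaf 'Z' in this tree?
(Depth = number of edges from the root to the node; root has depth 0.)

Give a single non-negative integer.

Answer: 3

Derivation:
Newick: (((Z,(M,A,W),F),(H,T,N)),X);
Naming internals by '(' encounter order: outermost '(' = _0, next = _1, ...
Query node: Z
Path from root: _0 -> _1 -> _2 -> Z
Depth of Z: 3 (number of edges from root)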